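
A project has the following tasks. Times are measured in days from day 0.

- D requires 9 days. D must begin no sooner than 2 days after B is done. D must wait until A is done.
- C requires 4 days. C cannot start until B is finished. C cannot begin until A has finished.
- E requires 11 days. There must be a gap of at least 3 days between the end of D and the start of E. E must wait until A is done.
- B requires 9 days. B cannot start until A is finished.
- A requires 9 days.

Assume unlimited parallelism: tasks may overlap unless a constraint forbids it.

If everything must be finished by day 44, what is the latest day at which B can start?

Nothing follows C; the deadline of day 44 is its only limit. It must start by 44 − 4 = day 40.
E has no dependents, so it just needs to finish by day 44. Starting by 44 − 11 = day 33 achieves that.
D feeds into E (must start by day 33, minus 3-day gap → day 30); so D must finish by day 30 and therefore start by day 21.
For B: C (must start by day 40); D (must start by day 21, minus 2-day gap → day 19). The most restrictive is day 19; with a 9-day duration, B must start by day 10.

10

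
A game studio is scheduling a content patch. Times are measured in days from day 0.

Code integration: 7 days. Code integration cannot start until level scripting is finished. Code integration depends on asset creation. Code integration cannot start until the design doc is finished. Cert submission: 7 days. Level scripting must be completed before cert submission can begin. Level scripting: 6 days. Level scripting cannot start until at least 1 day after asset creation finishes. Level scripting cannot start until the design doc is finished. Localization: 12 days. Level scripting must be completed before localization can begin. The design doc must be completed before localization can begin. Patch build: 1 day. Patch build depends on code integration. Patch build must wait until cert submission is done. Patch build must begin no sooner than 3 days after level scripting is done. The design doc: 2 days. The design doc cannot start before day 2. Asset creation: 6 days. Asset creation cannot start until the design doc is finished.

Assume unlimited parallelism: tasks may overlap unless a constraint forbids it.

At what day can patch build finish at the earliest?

The design doc waits on its own release at day 2, so it starts at day 2 and finishes at 2 + 2 = day 4.
Asset creation waits on the design doc (finishes day 4), so it starts at day 4 and finishes at 4 + 6 = day 10.
Level scripting has to wait for asset creation (finishes day 10, plus 1-day gap → day 11); the design doc (finishes day 4). The latest of these is day 11, so level scripting runs day 11 to 11 + 6 = day 17.
After level scripting (finishes day 17), cert submission can start at day 17 and finishes at day 24.
Code integration needs all of level scripting (finishes day 17); asset creation (finishes day 10); the design doc (finishes day 4). That puts its earliest start at day 17; it finishes at 17 + 7 = day 24.
For patch build: code integration (finishes day 24); cert submission (finishes day 24); level scripting (finishes day 17, plus 3-day gap → day 20). Taking the maximum gives a start of day 24, and it finishes at 24 + 1 = day 25.

25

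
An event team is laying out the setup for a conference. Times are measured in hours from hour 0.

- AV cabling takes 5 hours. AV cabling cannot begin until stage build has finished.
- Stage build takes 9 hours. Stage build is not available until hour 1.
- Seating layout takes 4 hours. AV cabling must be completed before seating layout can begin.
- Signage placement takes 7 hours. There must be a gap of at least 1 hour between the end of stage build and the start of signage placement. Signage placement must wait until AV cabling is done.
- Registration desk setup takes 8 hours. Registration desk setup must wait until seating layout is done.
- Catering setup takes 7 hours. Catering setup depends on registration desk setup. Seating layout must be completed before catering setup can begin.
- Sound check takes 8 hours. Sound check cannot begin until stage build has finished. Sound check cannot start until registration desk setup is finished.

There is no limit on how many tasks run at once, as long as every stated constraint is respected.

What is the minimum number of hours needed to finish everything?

35

Stage build cannot begin until its own release at hour 1. It runs from hour 1 to 1 + 9 = hour 10.
After stage build (finishes hour 10), AV cabling can start at hour 10 and finishes at hour 15.
Signage placement needs all of stage build (finishes hour 10, plus 1-hour gap → hour 11); AV cabling (finishes hour 15). That puts its earliest start at hour 15; it finishes at 15 + 7 = hour 22.
Seating layout waits on AV cabling (finishes hour 15), so it starts at hour 15 and finishes at 15 + 4 = hour 19.
Registration desk setup cannot begin until seating layout (finishes hour 19). It runs from hour 19 to 19 + 8 = hour 27.
Sound check cannot start until stage build (finishes hour 10); registration desk setup (finishes hour 27). The controlling bound is hour 27, so sound check finishes at 27 + 8 = hour 35.
Catering setup cannot start until registration desk setup (finishes hour 27); seating layout (finishes hour 19). The controlling bound is hour 27, so catering setup finishes at 27 + 7 = hour 34.
All tasks are finished once the last one completes. Finish times: Stage build at 10, AV cabling at 15, Seating layout at 19, Registration desk setup at 27, Signage placement at 22, Catering setup at 34, Sound check at 35. The latest is hour 35.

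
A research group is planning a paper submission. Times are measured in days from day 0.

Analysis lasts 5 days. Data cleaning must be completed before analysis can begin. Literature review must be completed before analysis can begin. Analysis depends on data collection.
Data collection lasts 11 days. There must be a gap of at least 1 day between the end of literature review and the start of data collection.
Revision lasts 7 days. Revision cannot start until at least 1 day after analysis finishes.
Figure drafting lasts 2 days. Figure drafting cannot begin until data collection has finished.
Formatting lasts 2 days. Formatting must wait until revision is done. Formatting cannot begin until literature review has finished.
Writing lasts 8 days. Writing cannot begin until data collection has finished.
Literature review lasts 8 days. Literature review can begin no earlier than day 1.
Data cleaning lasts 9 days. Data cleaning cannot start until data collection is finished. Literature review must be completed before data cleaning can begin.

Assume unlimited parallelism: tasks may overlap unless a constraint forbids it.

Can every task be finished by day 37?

Literature review waits on its own release at day 1, so it starts at day 1 and finishes at 1 + 8 = day 9.
After literature review (finishes day 9, plus 1-day gap → day 10), data collection can start at day 10 and finishes at day 21.
After data collection (finishes day 21), writing can start at day 21 and finishes at day 29.
Figure drafting waits on data collection (finishes day 21), so it starts at day 21 and finishes at 21 + 2 = day 23.
Data cleaning has to wait for data collection (finishes day 21); literature review (finishes day 9). The latest of these is day 21, so data cleaning runs day 21 to 21 + 9 = day 30.
Analysis cannot start until data cleaning (finishes day 30); literature review (finishes day 9); data collection (finishes day 21). The controlling bound is day 30, so analysis finishes at 30 + 5 = day 35.
After analysis (finishes day 35, plus 1-day gap → day 36), revision can start at day 36 and finishes at day 43.
Formatting has to wait for revision (finishes day 43); literature review (finishes day 9). The latest of these is day 43, so formatting runs day 43 to 43 + 2 = day 45.
The earliest everything can be done is day 45, which is after the deadline of 37, so it is not possible.

No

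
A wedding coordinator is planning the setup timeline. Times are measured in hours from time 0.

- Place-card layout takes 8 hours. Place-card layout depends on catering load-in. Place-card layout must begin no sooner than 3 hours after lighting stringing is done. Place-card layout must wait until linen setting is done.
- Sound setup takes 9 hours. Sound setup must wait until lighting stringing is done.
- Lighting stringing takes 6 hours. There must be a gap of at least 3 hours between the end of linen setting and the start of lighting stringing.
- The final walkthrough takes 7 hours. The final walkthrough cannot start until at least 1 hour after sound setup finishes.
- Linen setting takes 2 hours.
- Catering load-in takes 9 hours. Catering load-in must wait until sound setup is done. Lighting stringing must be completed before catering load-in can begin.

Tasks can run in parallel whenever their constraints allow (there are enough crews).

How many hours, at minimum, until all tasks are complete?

Linen setting has no prerequisites, so it starts at hour 0 and finishes at hour 2.
Lighting stringing waits on linen setting (finishes hour 2, plus 3-hour gap → hour 5), so it starts at hour 5 and finishes at 5 + 6 = hour 11.
After lighting stringing (finishes hour 11), sound setup can start at hour 11 and finishes at hour 20.
After sound setup (finishes hour 20, plus 1-hour gap → hour 21), the final walkthrough can start at hour 21 and finishes at hour 28.
For catering load-in: sound setup (finishes hour 20); lighting stringing (finishes hour 11). Taking the maximum gives a start of hour 20, and it finishes at 20 + 9 = hour 29.
For place-card layout: catering load-in (finishes hour 29); lighting stringing (finishes hour 11, plus 3-hour gap → hour 14); linen setting (finishes hour 2). Taking the maximum gives a start of hour 29, and it finishes at 29 + 8 = hour 37.
All tasks are finished once the last one completes. Finish times: Linen setting at 2, Lighting stringing at 11, Sound setup at 20, Catering load-in at 29, Place-card layout at 37, The final walkthrough at 28. The latest is hour 37.

37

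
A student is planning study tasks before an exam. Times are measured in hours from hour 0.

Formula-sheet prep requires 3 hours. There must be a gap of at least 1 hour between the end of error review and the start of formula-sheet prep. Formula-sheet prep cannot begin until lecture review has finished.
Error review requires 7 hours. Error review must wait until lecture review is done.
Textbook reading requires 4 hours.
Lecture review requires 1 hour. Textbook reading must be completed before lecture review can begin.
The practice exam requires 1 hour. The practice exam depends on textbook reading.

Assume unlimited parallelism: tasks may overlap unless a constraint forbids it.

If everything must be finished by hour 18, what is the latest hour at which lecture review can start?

Formula-sheet prep has no dependents, so it just needs to finish by hour 18. Starting by 18 − 3 = hour 15 achieves that.
Error review feeds into formula-sheet prep (must start by hour 15, minus 1-hour gap → hour 14); so error review must finish by hour 14 and therefore start by hour 7.
Lecture review has several dependents: error review (must start by hour 7); formula-sheet prep (must start by hour 15). The earliest of those limits is hour 7, so lecture review must start by 7 − 1 = hour 6.

6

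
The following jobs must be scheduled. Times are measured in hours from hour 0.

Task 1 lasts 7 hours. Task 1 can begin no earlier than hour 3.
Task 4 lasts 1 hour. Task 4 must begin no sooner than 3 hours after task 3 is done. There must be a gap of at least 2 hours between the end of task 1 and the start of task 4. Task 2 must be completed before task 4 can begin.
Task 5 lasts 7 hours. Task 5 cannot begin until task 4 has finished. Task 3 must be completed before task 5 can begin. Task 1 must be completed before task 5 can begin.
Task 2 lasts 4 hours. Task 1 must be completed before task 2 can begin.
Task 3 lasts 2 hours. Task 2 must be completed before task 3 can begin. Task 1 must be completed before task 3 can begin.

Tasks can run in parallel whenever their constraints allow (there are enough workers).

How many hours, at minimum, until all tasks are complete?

Task 1 cannot begin until its own release at hour 3. It runs from hour 3 to 3 + 7 = hour 10.
Task 2 cannot begin until task 1 (finishes hour 10). It runs from hour 10 to 10 + 4 = hour 14.
Task 3 needs all of task 2 (finishes hour 14); task 1 (finishes hour 10). That puts its earliest start at hour 14; it finishes at 14 + 2 = hour 16.
For task 4: task 3 (finishes hour 16, plus 3-hour gap → hour 19); task 1 (finishes hour 10, plus 2-hour gap → hour 12); task 2 (finishes hour 14). Taking the maximum gives a start of hour 19, and it finishes at 19 + 1 = hour 20.
Task 5 has to wait for task 4 (finishes hour 20); task 3 (finishes hour 16); task 1 (finishes hour 10). The latest of these is hour 20, so task 5 runs hour 20 to 20 + 7 = hour 27.
All tasks are finished once the last one completes. Finish times: Task 1 at 10, Task 2 at 14, Task 3 at 16, Task 4 at 20, Task 5 at 27. The latest is hour 27.

27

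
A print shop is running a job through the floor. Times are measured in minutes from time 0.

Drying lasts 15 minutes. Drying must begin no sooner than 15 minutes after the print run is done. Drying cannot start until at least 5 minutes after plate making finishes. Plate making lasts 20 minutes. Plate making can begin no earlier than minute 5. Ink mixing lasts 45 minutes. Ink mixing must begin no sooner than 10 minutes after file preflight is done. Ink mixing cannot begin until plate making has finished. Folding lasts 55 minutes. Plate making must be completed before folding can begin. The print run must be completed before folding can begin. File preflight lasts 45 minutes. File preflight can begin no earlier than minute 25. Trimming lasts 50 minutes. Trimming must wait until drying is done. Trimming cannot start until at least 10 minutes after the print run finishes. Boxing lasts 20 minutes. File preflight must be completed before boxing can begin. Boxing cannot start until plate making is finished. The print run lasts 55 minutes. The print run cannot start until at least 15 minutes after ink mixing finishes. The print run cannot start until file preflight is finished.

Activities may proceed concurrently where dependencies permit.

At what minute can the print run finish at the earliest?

195

Plate making waits on its own release at minute 5, so it starts at minute 5 and finishes at 5 + 20 = minute 25.
File preflight cannot begin until its own release at minute 25. It runs from minute 25 to 25 + 45 = minute 70.
Ink mixing cannot start until file preflight (finishes minute 70, plus 10-minute gap → minute 80); plate making (finishes minute 25). The controlling bound is minute 80, so ink mixing finishes at 80 + 45 = minute 125.
The print run has to wait for ink mixing (finishes minute 125, plus 15-minute gap → minute 140); file preflight (finishes minute 70). The latest of these is minute 140, so the print run runs minute 140 to 140 + 55 = minute 195.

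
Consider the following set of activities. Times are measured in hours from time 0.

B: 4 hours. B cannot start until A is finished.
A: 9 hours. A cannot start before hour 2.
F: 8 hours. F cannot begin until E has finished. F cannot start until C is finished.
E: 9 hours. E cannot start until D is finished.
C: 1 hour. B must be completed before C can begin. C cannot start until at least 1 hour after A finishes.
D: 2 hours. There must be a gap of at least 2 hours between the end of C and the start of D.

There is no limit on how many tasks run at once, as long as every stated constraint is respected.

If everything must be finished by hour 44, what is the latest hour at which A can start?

9

F must finish by hour 44; it takes 8 hours, so it must start by 44 − 8 = hour 36.
E feeds into F (must start by hour 36); so E must finish by hour 36 and therefore start by hour 27.
D must finish before E (must start by hour 27). With a 2-hour duration, D must start by 27 − 2 = hour 25.
C must finish in time for D (must start by hour 25, minus 2-hour gap → hour 23); F (must start by hour 36). The tightest is hour 23, so C must start by 23 − 1 = hour 22.
B feeds into C (must start by hour 22); so B must finish by hour 22 and therefore start by hour 18.
For A: B (must start by hour 18); C (must start by hour 22, minus 1-hour gap → hour 21). The most restrictive is hour 18; with a 9-hour duration, A must start by hour 9.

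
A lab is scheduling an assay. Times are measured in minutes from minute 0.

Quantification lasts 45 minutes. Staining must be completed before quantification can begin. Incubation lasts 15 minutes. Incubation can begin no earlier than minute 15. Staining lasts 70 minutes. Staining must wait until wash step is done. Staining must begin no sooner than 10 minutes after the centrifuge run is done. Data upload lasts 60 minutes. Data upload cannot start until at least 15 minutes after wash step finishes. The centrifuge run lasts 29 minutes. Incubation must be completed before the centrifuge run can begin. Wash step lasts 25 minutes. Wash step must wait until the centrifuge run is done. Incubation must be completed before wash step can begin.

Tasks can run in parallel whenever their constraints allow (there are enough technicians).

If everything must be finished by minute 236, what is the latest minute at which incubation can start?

Quantification has no dependents, so it just needs to finish by minute 236. Starting by 236 − 45 = minute 191 achieves that.
Since quantification (must start by minute 191) depends on it, staining must finish by minute 191. Backing off its 70-minute duration gives a latest start of minute 121.
Nothing follows data upload; the deadline of minute 236 is its only limit. It must start by 236 − 60 = minute 176.
For wash step: staining (must start by minute 121); data upload (must start by minute 176, minus 15-minute gap → minute 161). The most restrictive is minute 121; with a 25-minute duration, wash step must start by minute 96.
The centrifuge run has several dependents: wash step (must start by minute 96); staining (must start by minute 121, minus 10-minute gap → minute 111). The earliest of those limits is minute 96, so the centrifuge run must start by 96 − 29 = minute 67.
Incubation must finish in time for the centrifuge run (must start by minute 67); wash step (must start by minute 96). The tightest is minute 67, so incubation must start by 67 − 15 = minute 52.

52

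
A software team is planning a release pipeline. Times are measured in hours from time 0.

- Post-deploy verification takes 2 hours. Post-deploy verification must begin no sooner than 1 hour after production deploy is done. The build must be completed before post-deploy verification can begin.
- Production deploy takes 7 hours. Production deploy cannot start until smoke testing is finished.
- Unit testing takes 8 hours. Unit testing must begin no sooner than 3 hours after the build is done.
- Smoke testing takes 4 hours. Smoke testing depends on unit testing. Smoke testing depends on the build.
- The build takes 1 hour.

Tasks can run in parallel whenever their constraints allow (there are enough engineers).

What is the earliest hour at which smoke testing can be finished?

16

The build has no prerequisites, so it starts at hour 0 and finishes at hour 1.
Unit testing cannot begin until the build (finishes hour 1, plus 3-hour gap → hour 4). It runs from hour 4 to 4 + 8 = hour 12.
Smoke testing has to wait for unit testing (finishes hour 12); the build (finishes hour 1). The latest of these is hour 12, so smoke testing runs hour 12 to 12 + 4 = hour 16.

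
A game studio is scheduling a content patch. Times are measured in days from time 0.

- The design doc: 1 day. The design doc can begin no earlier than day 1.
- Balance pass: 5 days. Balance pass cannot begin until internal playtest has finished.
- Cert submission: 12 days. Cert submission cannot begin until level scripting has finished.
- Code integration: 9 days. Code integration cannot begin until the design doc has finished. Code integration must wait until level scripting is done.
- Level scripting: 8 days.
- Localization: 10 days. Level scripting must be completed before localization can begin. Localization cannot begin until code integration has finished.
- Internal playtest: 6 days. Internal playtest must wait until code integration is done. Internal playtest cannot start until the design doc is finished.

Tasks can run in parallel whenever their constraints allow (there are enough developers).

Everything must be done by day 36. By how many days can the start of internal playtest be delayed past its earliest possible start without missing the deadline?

8

Nothing blocks level scripting, so it runs from day 0 to day 8.
After its own release at day 1, the design doc can start at day 1 and finishes at day 2.
For code integration: the design doc (finishes day 2); level scripting (finishes day 8). Taking the maximum gives a start of day 8, and it finishes at 8 + 9 = day 17.
Internal playtest has to wait for code integration (finishes day 17); the design doc (finishes day 2). The latest of these is day 17, so internal playtest runs day 17 to 17 + 6 = day 23.

Working backward from the deadline:
Balance pass has no dependents, so it just needs to finish by day 36. Starting by 36 − 5 = day 31 achieves that.
Internal playtest must finish before balance pass (must start by day 31). With a 6-day duration, internal playtest must start by 31 − 6 = day 25.
So internal playtest can start as early as day 17 and as late as day 25, giving 25 − 17 = 8 days of slack.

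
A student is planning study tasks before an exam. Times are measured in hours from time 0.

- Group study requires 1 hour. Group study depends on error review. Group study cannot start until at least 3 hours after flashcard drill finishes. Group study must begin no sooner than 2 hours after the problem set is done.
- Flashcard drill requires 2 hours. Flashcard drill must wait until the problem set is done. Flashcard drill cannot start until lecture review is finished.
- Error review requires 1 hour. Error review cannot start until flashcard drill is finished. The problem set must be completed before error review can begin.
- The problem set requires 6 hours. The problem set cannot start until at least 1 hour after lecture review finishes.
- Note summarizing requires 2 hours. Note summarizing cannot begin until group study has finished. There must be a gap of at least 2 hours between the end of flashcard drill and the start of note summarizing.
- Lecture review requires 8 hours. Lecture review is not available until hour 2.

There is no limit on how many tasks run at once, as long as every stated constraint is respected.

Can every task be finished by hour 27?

Yes

Lecture review waits on its own release at hour 2, so it starts at hour 2 and finishes at 2 + 8 = hour 10.
The problem set cannot begin until lecture review (finishes hour 10, plus 1-hour gap → hour 11). It runs from hour 11 to 11 + 6 = hour 17.
Flashcard drill has to wait for the problem set (finishes hour 17); lecture review (finishes hour 10). The latest of these is hour 17, so flashcard drill runs hour 17 to 17 + 2 = hour 19.
Error review needs all of flashcard drill (finishes hour 19); the problem set (finishes hour 17). That puts its earliest start at hour 19; it finishes at 19 + 1 = hour 20.
Group study needs all of error review (finishes hour 20); flashcard drill (finishes hour 19, plus 3-hour gap → hour 22); the problem set (finishes hour 17, plus 2-hour gap → hour 19). That puts its earliest start at hour 22; it finishes at 22 + 1 = hour 23.
Note summarizing has to wait for group study (finishes hour 23); flashcard drill (finishes hour 19, plus 2-hour gap → hour 21). The latest of these is hour 23, so note summarizing runs hour 23 to 23 + 2 = hour 25.
Every task is finished by hour 25, which is no later than the deadline of 27, so the schedule is feasible.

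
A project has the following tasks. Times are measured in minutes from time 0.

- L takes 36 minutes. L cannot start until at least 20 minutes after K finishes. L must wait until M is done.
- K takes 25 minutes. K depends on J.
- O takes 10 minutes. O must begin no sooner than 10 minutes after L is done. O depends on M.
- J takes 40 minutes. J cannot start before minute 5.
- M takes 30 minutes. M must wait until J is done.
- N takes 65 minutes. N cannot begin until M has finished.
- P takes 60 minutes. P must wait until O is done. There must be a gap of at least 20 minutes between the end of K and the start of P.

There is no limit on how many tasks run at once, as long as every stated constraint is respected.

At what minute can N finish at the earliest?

After its own release at minute 5, J can start at minute 5 and finishes at minute 45.
M waits on J (finishes minute 45), so it starts at minute 45 and finishes at 45 + 30 = minute 75.
After M (finishes minute 75), N can start at minute 75 and finishes at minute 140.

140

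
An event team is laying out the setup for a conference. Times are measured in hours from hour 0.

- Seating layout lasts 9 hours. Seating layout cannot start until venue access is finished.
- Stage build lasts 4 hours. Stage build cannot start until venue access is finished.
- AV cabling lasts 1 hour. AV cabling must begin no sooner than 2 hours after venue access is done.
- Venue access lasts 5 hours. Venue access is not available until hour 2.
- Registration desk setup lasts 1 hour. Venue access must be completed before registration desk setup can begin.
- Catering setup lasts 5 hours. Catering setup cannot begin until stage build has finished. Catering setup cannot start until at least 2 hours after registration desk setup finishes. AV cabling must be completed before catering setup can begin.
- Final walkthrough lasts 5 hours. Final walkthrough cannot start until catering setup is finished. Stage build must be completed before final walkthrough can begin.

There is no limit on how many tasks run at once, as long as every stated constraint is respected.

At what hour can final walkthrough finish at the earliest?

Venue access cannot begin until its own release at hour 2. It runs from hour 2 to 2 + 5 = hour 7.
Registration desk setup waits on venue access (finishes hour 7), so it starts at hour 7 and finishes at 7 + 1 = hour 8.
After venue access (finishes hour 7, plus 2-hour gap → hour 9), AV cabling can start at hour 9 and finishes at hour 10.
Stage build cannot begin until venue access (finishes hour 7). It runs from hour 7 to 7 + 4 = hour 11.
Catering setup cannot start until stage build (finishes hour 11); registration desk setup (finishes hour 8, plus 2-hour gap → hour 10); AV cabling (finishes hour 10). The controlling bound is hour 11, so catering setup finishes at 11 + 5 = hour 16.
Final walkthrough needs all of catering setup (finishes hour 16); stage build (finishes hour 11). That puts its earliest start at hour 16; it finishes at 16 + 5 = hour 21.

21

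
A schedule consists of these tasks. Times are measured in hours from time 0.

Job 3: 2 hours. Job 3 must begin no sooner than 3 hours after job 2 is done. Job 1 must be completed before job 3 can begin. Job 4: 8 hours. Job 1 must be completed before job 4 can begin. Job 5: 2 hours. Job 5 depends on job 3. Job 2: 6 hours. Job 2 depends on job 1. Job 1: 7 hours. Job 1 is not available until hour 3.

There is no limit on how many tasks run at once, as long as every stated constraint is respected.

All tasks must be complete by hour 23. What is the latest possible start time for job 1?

Job 5 has no dependents, so it just needs to finish by hour 23. Starting by 23 − 2 = hour 21 achieves that.
Job 3 must finish before job 5 (must start by hour 21). With a 2-hour duration, job 3 must start by 21 − 2 = hour 19.
Job 2 must finish before job 3 (must start by hour 19, minus 3-hour gap → hour 16). With a 6-hour duration, job 2 must start by 16 − 6 = hour 10.
Job 4 has no dependents, so it just needs to finish by hour 23. Starting by 23 − 8 = hour 15 achieves that.
Job 1 must finish in time for job 2 (must start by hour 10); job 3 (must start by hour 19); job 4 (must start by hour 15). The tightest is hour 10, so job 1 must start by 10 − 7 = hour 3.

3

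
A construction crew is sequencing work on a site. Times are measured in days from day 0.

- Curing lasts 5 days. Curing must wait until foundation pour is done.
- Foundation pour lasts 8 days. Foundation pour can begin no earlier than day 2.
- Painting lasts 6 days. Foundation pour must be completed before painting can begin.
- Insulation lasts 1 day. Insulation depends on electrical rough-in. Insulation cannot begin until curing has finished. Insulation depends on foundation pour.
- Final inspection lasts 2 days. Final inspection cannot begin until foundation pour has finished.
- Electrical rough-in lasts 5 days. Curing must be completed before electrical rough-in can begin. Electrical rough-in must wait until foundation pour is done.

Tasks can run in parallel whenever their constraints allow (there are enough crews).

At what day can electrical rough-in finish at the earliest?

After its own release at day 2, foundation pour can start at day 2 and finishes at day 10.
After foundation pour (finishes day 10), curing can start at day 10 and finishes at day 15.
Electrical rough-in has to wait for curing (finishes day 15); foundation pour (finishes day 10). The latest of these is day 15, so electrical rough-in runs day 15 to 15 + 5 = day 20.

20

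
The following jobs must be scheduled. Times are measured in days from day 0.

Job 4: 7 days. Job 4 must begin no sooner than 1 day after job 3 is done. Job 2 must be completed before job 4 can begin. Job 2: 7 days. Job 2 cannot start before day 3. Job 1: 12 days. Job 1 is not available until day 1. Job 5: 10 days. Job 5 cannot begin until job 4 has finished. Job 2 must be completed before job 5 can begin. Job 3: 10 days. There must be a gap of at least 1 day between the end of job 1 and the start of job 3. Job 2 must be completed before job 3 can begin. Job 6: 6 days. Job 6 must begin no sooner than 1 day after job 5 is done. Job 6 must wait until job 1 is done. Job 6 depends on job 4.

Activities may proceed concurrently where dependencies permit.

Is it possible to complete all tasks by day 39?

After its own release at day 3, job 2 can start at day 3 and finishes at day 10.
Job 1 waits on its own release at day 1, so it starts at day 1 and finishes at 1 + 12 = day 13.
For job 3: job 1 (finishes day 13, plus 1-day gap → day 14); job 2 (finishes day 10). Taking the maximum gives a start of day 14, and it finishes at 14 + 10 = day 24.
For job 4: job 3 (finishes day 24, plus 1-day gap → day 25); job 2 (finishes day 10). Taking the maximum gives a start of day 25, and it finishes at 25 + 7 = day 32.
Job 5 has to wait for job 4 (finishes day 32); job 2 (finishes day 10). The latest of these is day 32, so job 5 runs day 32 to 32 + 10 = day 42.
Job 6 cannot start until job 5 (finishes day 42, plus 1-day gap → day 43); job 1 (finishes day 13); job 4 (finishes day 32). The controlling bound is day 43, so job 6 finishes at 43 + 6 = day 49.
The earliest everything can be done is day 49, which is after the deadline of 39, so it is not possible.

No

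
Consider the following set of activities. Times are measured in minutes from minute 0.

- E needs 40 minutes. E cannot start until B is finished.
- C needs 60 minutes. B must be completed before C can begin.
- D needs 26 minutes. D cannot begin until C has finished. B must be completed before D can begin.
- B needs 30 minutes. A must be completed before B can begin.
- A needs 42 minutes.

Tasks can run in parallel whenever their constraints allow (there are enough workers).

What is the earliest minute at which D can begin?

A can start immediately at minute 0; it finishes at minute 42.
B cannot begin until A (finishes minute 42). It runs from minute 42 to 42 + 30 = minute 72.
C cannot begin until B (finishes minute 72). It runs from minute 72 to 72 + 60 = minute 132.
D waits on C (finishes minute 132); B (finishes minute 72). The latest of these is minute 132, which is the earliest D can start.

132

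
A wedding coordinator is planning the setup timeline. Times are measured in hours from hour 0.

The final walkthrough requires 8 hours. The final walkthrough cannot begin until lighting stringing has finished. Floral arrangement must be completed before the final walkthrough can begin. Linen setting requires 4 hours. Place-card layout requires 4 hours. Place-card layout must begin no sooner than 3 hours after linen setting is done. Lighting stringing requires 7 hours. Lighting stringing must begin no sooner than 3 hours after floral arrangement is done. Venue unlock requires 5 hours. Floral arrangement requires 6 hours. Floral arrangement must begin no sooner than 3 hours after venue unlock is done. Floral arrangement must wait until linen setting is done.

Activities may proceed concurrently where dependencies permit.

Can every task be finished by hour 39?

Yes

Linen setting can start immediately at hour 0; it finishes at hour 4.
Place-card layout cannot begin until linen setting (finishes hour 4, plus 3-hour gap → hour 7). It runs from hour 7 to 7 + 4 = hour 11.
Venue unlock has no prerequisites, so it starts at hour 0 and finishes at hour 5.
Floral arrangement cannot start until venue unlock (finishes hour 5, plus 3-hour gap → hour 8); linen setting (finishes hour 4). The controlling bound is hour 8, so floral arrangement finishes at 8 + 6 = hour 14.
Lighting stringing waits on floral arrangement (finishes hour 14, plus 3-hour gap → hour 17), so it starts at hour 17 and finishes at 17 + 7 = hour 24.
The final walkthrough has to wait for lighting stringing (finishes hour 24); floral arrangement (finishes hour 14). The latest of these is hour 24, so the final walkthrough runs hour 24 to 24 + 8 = hour 32.
Every task is finished by hour 32, which is no later than the deadline of 39, so the schedule is feasible.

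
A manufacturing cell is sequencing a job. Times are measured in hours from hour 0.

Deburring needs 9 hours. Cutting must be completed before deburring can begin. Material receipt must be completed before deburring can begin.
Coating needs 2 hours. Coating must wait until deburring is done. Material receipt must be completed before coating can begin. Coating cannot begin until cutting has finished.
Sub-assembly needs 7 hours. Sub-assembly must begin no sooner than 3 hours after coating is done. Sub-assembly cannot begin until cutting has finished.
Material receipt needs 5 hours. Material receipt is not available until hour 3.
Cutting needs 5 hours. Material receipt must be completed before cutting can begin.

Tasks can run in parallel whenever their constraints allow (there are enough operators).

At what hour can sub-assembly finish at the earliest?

After its own release at hour 3, material receipt can start at hour 3 and finishes at hour 8.
After material receipt (finishes hour 8), cutting can start at hour 8 and finishes at hour 13.
Deburring cannot start until cutting (finishes hour 13); material receipt (finishes hour 8). The controlling bound is hour 13, so deburring finishes at 13 + 9 = hour 22.
For coating: deburring (finishes hour 22); material receipt (finishes hour 8); cutting (finishes hour 13). Taking the maximum gives a start of hour 22, and it finishes at 22 + 2 = hour 24.
For sub-assembly: coating (finishes hour 24, plus 3-hour gap → hour 27); cutting (finishes hour 13). Taking the maximum gives a start of hour 27, and it finishes at 27 + 7 = hour 34.

34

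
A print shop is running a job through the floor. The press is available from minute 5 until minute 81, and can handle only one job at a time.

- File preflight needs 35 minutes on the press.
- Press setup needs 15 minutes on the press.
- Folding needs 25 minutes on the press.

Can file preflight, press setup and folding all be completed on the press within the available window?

The press window is 81 − 5 = 76 minutes.
Running back to back, the jobs need 35 + 15 + 25 = 75 minutes on the press.
Since 75 ≤ 76, they fit within the window.

Yes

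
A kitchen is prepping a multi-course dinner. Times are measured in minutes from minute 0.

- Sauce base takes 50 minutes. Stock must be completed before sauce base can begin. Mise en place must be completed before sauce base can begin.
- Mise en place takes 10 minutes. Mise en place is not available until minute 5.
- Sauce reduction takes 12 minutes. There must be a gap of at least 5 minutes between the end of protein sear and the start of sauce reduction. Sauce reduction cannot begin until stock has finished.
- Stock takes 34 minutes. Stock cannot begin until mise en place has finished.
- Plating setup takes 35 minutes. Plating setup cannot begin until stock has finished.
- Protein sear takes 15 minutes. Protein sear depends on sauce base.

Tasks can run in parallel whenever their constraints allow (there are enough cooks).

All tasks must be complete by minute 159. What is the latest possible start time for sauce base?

To finish by minute 159, sauce reduction (duration 12) must start no later than minute 147.
Protein sear has to be done before sauce reduction (must start by minute 147, minus 5-minute gap → minute 142). That means finishing by minute 142, i.e. starting by 142 − 15 = minute 127.
Sauce base feeds into protein sear (must start by minute 127); so sauce base must finish by minute 127 and therefore start by minute 77.

77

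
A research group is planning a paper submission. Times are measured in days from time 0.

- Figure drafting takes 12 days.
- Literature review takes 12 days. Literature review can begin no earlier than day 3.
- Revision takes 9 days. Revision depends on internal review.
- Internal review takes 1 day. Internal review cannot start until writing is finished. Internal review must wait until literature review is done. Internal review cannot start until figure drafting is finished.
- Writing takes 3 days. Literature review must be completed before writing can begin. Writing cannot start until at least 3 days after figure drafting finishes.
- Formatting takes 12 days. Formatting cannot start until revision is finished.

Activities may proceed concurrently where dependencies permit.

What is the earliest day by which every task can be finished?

Nothing blocks figure drafting, so it runs from day 0 to day 12.
After its own release at day 3, literature review can start at day 3 and finishes at day 15.
Writing needs all of literature review (finishes day 15); figure drafting (finishes day 12, plus 3-day gap → day 15). That puts its earliest start at day 15; it finishes at 15 + 3 = day 18.
Internal review needs all of writing (finishes day 18); literature review (finishes day 15); figure drafting (finishes day 12). That puts its earliest start at day 18; it finishes at 18 + 1 = day 19.
Revision cannot begin until internal review (finishes day 19). It runs from day 19 to 19 + 9 = day 28.
After revision (finishes day 28), formatting can start at day 28 and finishes at day 40.
All tasks are finished once the last one completes. Finish times: Literature review at 15, Figure drafting at 12, Writing at 18, Internal review at 19, Revision at 28, Formatting at 40. The latest is day 40.

40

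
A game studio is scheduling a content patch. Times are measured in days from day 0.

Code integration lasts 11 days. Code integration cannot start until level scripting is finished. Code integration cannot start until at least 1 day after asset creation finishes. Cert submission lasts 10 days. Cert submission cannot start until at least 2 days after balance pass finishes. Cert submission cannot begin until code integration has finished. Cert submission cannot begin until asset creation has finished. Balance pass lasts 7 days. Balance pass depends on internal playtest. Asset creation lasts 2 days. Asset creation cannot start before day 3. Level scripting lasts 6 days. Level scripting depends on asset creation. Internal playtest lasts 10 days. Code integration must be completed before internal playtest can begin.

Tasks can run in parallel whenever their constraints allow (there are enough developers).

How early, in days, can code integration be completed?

After its own release at day 3, asset creation can start at day 3 and finishes at day 5.
Level scripting waits on asset creation (finishes day 5), so it starts at day 5 and finishes at 5 + 6 = day 11.
Code integration has to wait for level scripting (finishes day 11); asset creation (finishes day 5, plus 1-day gap → day 6). The latest of these is day 11, so code integration runs day 11 to 11 + 11 = day 22.

22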